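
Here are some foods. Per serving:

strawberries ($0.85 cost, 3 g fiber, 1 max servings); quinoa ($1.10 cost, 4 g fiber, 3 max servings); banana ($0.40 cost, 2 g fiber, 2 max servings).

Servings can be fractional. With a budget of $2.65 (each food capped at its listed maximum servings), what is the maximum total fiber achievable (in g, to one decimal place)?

Fiber per dollar: banana 5, quinoa 3.636, strawberries 3.529.
Take 2 servings of banana: spends $0.80, +4.0 g fiber (running total 4.0 g).
Take 1.682 servings of quinoa: spends $1.85, +6.7 g fiber (running total 10.7 g).
Greedy by best ratio exhausts the cost allowance optimally: 10.7 g.

10.7 g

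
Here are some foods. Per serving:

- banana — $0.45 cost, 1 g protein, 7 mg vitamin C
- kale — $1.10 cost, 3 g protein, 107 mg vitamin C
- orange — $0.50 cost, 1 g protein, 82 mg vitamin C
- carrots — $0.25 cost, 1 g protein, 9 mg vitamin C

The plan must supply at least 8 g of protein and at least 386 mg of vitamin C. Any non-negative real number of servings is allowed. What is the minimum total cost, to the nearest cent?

$3.08

banana only: max(8/1, 386/7) = 55.14 servings → $24.81.
kale only: max(8/3, 386/107) = 3.607 servings → $3.97.
orange only: max(8/1, 386/82) = 8 servings → $4.00.
carrots only: max(8/1, 386/9) = 42.89 servings → $10.72.
banana + kale with both targets exact would need a negative amount; discard.
banana + orange with both tight: 3.6 servings and 4.4 servings → $3.82.
banana + carrots: the both-tight solution has a negative serving — not a feasible corner.
kale + orange with both tight: 1.942 servings and 2.173 servings → $3.22.
kale + carrots with both targets exact would need a negative amount; discard.
orange + carrots with both tight: 4.301 servings and 3.699 servings → $3.08.
The minimum over all feasible corners is $3.08.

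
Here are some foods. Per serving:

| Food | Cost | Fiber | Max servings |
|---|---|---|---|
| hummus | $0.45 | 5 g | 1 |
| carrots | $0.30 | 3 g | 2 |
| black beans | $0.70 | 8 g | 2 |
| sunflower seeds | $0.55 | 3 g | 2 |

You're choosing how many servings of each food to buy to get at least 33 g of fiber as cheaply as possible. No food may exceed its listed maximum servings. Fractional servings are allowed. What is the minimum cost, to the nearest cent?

Cost per g of fiber: black beans $0.0875, hummus $0.0900, carrots $0.1000, sunflower seeds $0.1833.
Take 2 servings of black beans: +16.0 g fiber for $1.40 (total $1.40, still need 17.0 g).
Take 1 serving of hummus: +5.0 g fiber for $0.45 (total $1.85, still need 12.0 g).
Take 2 servings of carrots: +6.0 g fiber for $0.60 (total $2.45, still need 6.0 g).
Take 2 servings of sunflower seeds: +6.0 g fiber for $1.10 (total $3.55, still need 0.0 g).
Greedy by cheapest-per-g is optimal for a single linear constraint, so the minimum cost is $3.55.

$3.55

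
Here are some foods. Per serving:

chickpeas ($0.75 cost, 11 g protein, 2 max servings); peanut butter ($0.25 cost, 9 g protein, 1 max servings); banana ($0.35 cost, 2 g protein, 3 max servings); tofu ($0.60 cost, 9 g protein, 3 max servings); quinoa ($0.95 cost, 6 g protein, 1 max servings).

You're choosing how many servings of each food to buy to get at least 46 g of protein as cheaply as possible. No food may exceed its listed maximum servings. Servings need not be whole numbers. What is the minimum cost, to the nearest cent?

$2.73

Cost per g of protein: peanut butter $0.0278, tofu $0.0667, chickpeas $0.0682, quinoa $0.1583, banana $0.1750.
Take 1 serving of peanut butter: +9.0 g protein for $0.25 (total $0.25, still need 37.0 g).
Take 3 servings of tofu: +27.0 g protein for $1.80 (total $2.05, still need 10.0 g).
Take 0.9091 servings of chickpeas: +10.0 g protein for $0.68 (total $2.73, still need 0.0 g).
Greedy by cheapest-per-g is optimal for a single linear constraint, so the minimum cost is $2.73.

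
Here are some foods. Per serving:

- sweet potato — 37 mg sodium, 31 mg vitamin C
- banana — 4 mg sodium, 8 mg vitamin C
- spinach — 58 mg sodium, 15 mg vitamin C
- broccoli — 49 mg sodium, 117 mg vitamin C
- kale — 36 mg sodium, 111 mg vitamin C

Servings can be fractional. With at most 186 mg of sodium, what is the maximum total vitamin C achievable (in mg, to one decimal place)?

Vitamin C per mg sodium: kale 3.083, broccoli 2.388, banana 2, sweet potato 0.8378, spinach 0.2586.
With no serving limits, spend the whole sodium allowance on kale: 186 mg / 36 mg × 111 mg = 573.5 mg.

573.5 mg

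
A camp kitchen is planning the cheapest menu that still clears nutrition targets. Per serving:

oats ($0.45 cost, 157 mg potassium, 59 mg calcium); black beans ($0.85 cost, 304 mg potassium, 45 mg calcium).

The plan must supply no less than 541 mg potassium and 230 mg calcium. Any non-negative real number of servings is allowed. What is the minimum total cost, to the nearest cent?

The cheapest plan sits at a corner of the feasible region — with two constraints it uses at most two foods.
oats only: max(541/157, 230/59) = 3.898 servings → $1.75.
black beans only: max(541/304, 230/45) = 5.111 servings → $4.34.
oats + black beans with both targets exact would need a negative amount; discard.
So the least-cost plan costs $1.75.

$1.75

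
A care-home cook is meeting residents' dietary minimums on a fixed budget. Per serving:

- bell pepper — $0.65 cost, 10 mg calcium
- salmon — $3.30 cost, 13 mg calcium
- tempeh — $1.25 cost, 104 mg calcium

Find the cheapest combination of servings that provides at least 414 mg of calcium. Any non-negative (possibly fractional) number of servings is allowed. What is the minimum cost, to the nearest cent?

Cost per mg of calcium: tempeh $0.0120, bell pepper $0.0650, salmon $0.2538.
With no serving limits, use only tempeh: 414 mg / 104 mg = 3.981 servings × $1.25 = $4.98.

$4.98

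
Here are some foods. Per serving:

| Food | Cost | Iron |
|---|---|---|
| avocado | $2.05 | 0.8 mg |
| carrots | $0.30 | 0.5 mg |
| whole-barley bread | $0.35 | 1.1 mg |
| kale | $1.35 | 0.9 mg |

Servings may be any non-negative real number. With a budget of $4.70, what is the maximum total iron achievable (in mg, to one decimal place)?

14.8 mg

Iron per dollar: whole-barley bread 3.143, carrots 1.667, kale 0.6667, avocado 0.3902.
With no serving limits, spend the whole cost allowance on whole-barley bread: $4.70 / $0.35 × 1.1 mg = 14.8 mg.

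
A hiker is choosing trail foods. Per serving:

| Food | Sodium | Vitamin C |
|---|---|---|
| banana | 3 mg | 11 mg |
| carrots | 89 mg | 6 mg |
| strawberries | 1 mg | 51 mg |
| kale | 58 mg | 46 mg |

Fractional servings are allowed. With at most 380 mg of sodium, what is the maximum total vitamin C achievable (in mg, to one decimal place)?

19380.0 mg

Vitamin C per mg sodium: strawberries 51, banana 3.667, kale 0.7931, carrots 0.06742.
With no serving limits, spend the whole sodium allowance on strawberries: 380 mg / 1 mg × 51 mg = 19380.0 mg.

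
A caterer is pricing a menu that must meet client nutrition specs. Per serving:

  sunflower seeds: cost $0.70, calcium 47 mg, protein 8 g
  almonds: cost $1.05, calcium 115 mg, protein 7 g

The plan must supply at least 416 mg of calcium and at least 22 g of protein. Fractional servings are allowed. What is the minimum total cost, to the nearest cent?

This is a tiny linear program; its minimum lies at a vertex of the feasible set. List the vertices and price them.
sunflower seeds only: max(416/47, 22/8) = 8.851 servings → $6.20.
almonds only: max(416/115, 22/7) = 3.617 servings → $3.80.
sunflower seeds + almonds with both targets exact would need a negative amount; discard.
The minimum over all feasible corners is $3.80.

$3.80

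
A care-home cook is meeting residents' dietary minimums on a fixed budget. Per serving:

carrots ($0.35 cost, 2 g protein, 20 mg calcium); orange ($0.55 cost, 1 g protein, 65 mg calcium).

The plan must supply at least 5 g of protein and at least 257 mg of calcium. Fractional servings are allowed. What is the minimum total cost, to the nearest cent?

$2.29

An LP optimum is at a vertex; with two nutrient constraints at most two foods are used. Check each candidate.
carrots only: max(5/2, 257/20) = 12.85 servings → $4.50.
orange only: max(5/1, 257/65) = 5 servings → $2.75.
carrots + orange with both tight: 0.6182 servings and 3.764 servings → $2.29.
The minimum over all feasible corners is $2.29.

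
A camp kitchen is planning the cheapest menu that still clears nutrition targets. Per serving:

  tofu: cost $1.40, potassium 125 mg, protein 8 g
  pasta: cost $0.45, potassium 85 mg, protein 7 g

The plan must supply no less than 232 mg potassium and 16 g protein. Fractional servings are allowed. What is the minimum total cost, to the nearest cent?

$1.23

tofu only: max(232/125, 16/8) = 2 servings → $2.80.
pasta only: max(232/85, 16/7) = 2.729 servings → $1.23.
tofu + pasta with both tight: 1.354 servings and 0.7385 servings → $2.23.
So the least-cost plan costs $1.23.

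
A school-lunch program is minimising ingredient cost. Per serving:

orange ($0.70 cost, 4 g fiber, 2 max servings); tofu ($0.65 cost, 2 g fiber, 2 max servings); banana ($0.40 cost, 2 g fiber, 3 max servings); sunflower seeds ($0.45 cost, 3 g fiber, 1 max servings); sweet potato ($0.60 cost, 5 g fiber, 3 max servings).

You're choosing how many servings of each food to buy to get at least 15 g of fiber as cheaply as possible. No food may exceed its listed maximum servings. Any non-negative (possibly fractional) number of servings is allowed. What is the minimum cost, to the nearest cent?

Cost per g of fiber: sweet potato $0.1200, sunflower seeds $0.1500, orange $0.1750, banana $0.2000, tofu $0.3250.
Take 3 servings of sweet potato: +15.0 g fiber for $1.80 (total $1.80, still need 0.0 g).
Greedy by cheapest-per-g is optimal for a single linear constraint, so the minimum cost is $1.80.

$1.80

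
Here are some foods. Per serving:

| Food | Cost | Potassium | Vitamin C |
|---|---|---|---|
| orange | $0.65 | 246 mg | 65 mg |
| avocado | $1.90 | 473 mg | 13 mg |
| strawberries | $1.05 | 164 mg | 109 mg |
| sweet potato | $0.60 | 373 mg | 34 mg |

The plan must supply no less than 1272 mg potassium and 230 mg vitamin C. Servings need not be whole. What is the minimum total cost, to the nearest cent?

For a min-cost LP with two ≥-constraints, a basic feasible solution has at most two positive variables.
orange only: max(1272/246, 230/65) = 5.171 servings → $3.36.
avocado only: max(1272/473, 230/13) = 17.69 servings → $33.62.
strawberries only: max(1272/164, 230/109) = 7.756 servings → $8.14.
sweet potato only: max(1272/373, 230/34) = 6.765 servings → $4.06.
orange + avocado with both tight: 3.349 servings and 0.9475 servings → $3.98.
orange + strawberries: the both-tight solution has a negative serving — not a feasible corner.
orange + sweet potato with both tight: 2.679 servings and 1.643 servings → $2.73.
avocado + strawberries with both tight: 2.042 servings and 1.867 servings → $5.84.
avocado + sweet potato: intersection lies outside the first quadrant.
strawberries + sweet potato with both tight: 1.213 servings and 2.877 servings → $3.00.
The minimum over all feasible corners is $2.73.

$2.73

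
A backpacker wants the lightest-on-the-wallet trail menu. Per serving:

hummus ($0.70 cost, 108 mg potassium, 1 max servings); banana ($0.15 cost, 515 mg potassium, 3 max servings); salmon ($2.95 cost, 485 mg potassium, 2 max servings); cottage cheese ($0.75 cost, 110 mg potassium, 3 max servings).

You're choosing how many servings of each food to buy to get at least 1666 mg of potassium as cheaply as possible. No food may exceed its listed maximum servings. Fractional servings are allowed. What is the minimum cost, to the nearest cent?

Cost per mg of potassium: banana $0.0003, salmon $0.0061, hummus $0.0065, cottage cheese $0.0068.
Take 3 servings of banana: +1545.0 mg potassium for $0.45 (total $0.45, still need 121.0 mg).
Take 0.2495 servings of salmon: +121.0 mg potassium for $0.74 (total $1.19, still need 0.0 mg).
Greedy by cheapest-per-mg is optimal for a single linear constraint, so the minimum cost is $1.19.

$1.19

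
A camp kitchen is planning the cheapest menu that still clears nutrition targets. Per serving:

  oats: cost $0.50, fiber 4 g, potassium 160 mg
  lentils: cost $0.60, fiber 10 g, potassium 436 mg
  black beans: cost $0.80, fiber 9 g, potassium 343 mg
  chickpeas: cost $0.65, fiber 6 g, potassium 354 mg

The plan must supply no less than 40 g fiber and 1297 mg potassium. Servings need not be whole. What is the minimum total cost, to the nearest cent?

At the optimum either one food covers both requirements or two foods hit both targets exactly; no other combination can be cheaper.
oats only: max(40/4, 1297/160) = 10 servings → $5.00.
lentils only: max(40/10, 1297/436) = 4 servings → $2.40.
black beans only: max(40/9, 1297/343) = 4.444 servings → $3.56.
chickpeas only: max(40/6, 1297/354) = 6.667 servings → $4.33.
oats + lentils: intersection lies outside the first quadrant.
oats + black beans: the both-tight solution has a negative serving — not a feasible corner.
oats + chickpeas: the both-tight solution has a negative serving — not a feasible corner.
lentils + black beans: intersection lies outside the first quadrant.
lentils + chickpeas with both targets exact would need a negative amount; discard.
black beans + chickpeas: intersection lies outside the first quadrant.
So the least-cost plan costs $2.40.

$2.40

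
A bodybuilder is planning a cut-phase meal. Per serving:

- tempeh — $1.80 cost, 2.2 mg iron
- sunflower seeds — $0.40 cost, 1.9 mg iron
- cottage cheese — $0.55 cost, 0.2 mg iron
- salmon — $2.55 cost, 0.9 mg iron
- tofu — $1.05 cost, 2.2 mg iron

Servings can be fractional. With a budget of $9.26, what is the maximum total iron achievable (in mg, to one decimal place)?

44.0 mg

Iron per dollar: sunflower seeds 4.75, tofu 2.095, tempeh 1.222, cottage cheese 0.3636, salmon 0.3529.
With no serving limits, spend the whole cost allowance on sunflower seeds: $9.26 / $0.40 × 1.9 mg = 44.0 mg.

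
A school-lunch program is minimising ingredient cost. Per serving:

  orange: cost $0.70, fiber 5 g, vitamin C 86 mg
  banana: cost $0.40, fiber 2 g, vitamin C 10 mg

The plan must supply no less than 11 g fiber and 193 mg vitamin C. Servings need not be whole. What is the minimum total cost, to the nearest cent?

At the optimum either one food covers both requirements or two foods hit both targets exactly; no other combination can be cheaper.
orange only: max(11/5, 193/86) = 2.244 servings → $1.57.
banana only: max(11/2, 193/10) = 19.3 servings → $7.72.
orange + banana with both targets exact would need a negative amount; discard.
Cheapest feasible corner: $1.57.

$1.57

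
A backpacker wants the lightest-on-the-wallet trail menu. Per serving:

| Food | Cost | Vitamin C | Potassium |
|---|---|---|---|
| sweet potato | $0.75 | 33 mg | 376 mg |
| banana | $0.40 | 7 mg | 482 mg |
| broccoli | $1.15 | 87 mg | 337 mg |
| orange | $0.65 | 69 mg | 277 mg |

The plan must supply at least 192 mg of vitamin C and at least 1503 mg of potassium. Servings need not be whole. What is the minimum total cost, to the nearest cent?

At the optimum either one food covers both requirements or two foods hit both targets exactly; no other combination can be cheaper.
sweet potato only: max(192/33, 1503/376) = 5.818 servings → $4.36.
banana only: max(192/7, 1503/482) = 27.43 servings → $10.97.
broccoli only: max(192/87, 1503/337) = 4.46 servings → $5.13.
orange only: max(192/69, 1503/277) = 5.426 servings → $3.53.
sweet potato + banana: intersection lies outside the first quadrant.
sweet potato + broccoli with both tight: 3.059 servings and 1.046 servings → $3.50.
sweet potato + orange with both tight: 3.007 servings and 1.345 servings → $3.13.
banana + broccoli with both tight: 1.669 servings and 2.073 servings → $3.05.
banana + orange with both tight: 1.613 servings and 2.619 servings → $2.35.
broccoli + orange: the both-tight solution has a negative serving — not a feasible corner.
Cheapest feasible corner: $2.35.

$2.35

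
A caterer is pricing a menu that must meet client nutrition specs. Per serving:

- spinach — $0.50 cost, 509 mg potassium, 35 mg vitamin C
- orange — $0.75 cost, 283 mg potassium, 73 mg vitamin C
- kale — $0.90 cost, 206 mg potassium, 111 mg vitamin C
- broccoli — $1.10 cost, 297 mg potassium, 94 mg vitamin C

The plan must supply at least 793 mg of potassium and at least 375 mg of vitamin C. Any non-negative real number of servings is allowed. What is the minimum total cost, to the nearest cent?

Check every corner: each single food scaled to meet both minima, and each pair solved so both constraints bind.
spinach only: max(793/509, 375/35) = 10.71 servings → $5.36.
orange only: max(793/283, 375/73) = 5.137 servings → $3.85.
kale only: max(793/206, 375/111) = 3.85 servings → $3.46.
broccoli only: max(793/297, 375/94) = 3.989 servings → $4.39.
spinach + orange: intersection lies outside the first quadrant.
spinach + kale with both tight: 0.2186 servings and 3.309 servings → $3.09.
spinach + broccoli with both targets exact would need a negative amount; discard.
orange + kale with both tight: 0.6579 servings and 2.946 servings → $3.14.
orange + broccoli with both targets exact would need a negative amount; discard.
kale + broccoli with both tight: 2.708 servings and 0.792 servings → $3.31.
So the least-cost plan costs $3.09.

$3.09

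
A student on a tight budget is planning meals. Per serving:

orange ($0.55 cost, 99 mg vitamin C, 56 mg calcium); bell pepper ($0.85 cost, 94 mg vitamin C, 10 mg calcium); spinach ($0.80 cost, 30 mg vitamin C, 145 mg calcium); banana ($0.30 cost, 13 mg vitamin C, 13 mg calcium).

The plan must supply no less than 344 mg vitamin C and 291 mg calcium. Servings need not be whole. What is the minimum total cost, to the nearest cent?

Check every corner: each single food scaled to meet both minima, and each pair solved so both constraints bind.
orange only: max(344/99, 291/56) = 5.196 servings → $2.86.
bell pepper only: max(344/94, 291/10) = 29.1 servings → $24.73.
spinach only: max(344/30, 291/145) = 11.47 servings → $9.17.
banana only: max(344/13, 291/13) = 26.46 servings → $7.94.
orange + bell pepper: the both-tight solution has a negative serving — not a feasible corner.
orange + spinach with both tight: 3.247 servings and 0.7531 servings → $2.39.
orange + banana with both tight: 1.233 servings and 17.08 servings → $5.80.
bell pepper + spinach with both tight: 3.087 servings and 1.794 servings → $4.06.
bell pepper + banana with both tight: 0.631 servings and 21.9 servings → $7.11.
spinach + banana: the both-tight solution has a negative serving — not a feasible corner.
So the least-cost plan costs $2.39.

$2.39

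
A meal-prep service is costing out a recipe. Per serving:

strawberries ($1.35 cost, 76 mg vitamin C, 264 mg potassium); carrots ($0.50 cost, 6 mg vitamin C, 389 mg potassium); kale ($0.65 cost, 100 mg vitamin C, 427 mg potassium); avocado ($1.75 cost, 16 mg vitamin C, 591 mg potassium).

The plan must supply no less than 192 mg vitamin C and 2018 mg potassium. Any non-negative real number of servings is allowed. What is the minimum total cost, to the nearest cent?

At the optimum either one food covers both requirements or two foods hit both targets exactly; no other combination can be cheaper.
strawberries only: max(192/76, 2018/264) = 7.644 servings → $10.32.
carrots only: max(192/6, 2018/389) = 32 servings → $16.00.
kale only: max(192/100, 2018/427) = 4.726 servings → $3.07.
avocado only: max(192/16, 2018/591) = 12 servings → $21.00.
strawberries + carrots with both tight: 2.237 servings and 3.67 servings → $4.85.
strawberries + kale with both targets exact would need a negative amount; discard.
strawberries + avocado with both tight: 1.995 servings and 2.523 servings → $7.11.
carrots + kale with both tight: 3.297 servings and 1.722 servings → $2.77.
carrots + avocado with both targets exact would need a negative amount; discard.
kale + avocado with both tight: 1.553 servings and 2.292 servings → $5.02.
The minimum over all feasible corners is $2.77.

$2.77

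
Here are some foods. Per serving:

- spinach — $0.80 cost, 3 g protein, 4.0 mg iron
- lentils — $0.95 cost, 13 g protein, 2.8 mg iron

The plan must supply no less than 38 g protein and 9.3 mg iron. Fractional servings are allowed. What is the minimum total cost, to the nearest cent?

Check every corner: each single food scaled to meet both minima, and each pair solved so both constraints bind.
spinach only: max(38/3, 9.3/4.0) = 12.67 servings → $10.13.
lentils only: max(38/13, 9.3/2.8) = 3.321 servings → $3.16.
spinach + lentils with both tight: 0.3326 servings and 2.846 servings → $2.97.
The minimum over all feasible corners is $2.97.

$2.97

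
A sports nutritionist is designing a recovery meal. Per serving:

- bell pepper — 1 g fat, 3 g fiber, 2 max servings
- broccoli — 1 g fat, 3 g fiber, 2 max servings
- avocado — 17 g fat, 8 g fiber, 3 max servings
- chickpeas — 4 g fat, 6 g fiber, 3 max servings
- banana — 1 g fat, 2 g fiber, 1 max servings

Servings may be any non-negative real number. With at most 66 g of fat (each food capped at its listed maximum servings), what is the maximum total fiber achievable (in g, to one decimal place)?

55.1 g

Fiber per g fat: bell pepper 3, broccoli 3, banana 2, chickpeas 1.5, avocado 0.4706.
Take 2 servings of bell pepper: uses 2 g fat, +6.0 g fiber (running total 6.0 g).
Take 2 servings of broccoli: uses 2 g fat, +6.0 g fiber (running total 12.0 g).
Take 1 serving of banana: uses 1 g fat, +2.0 g fiber (running total 14.0 g).
Take 3 servings of chickpeas: uses 12 g fat, +18.0 g fiber (running total 32.0 g).
Take 2.882 servings of avocado: uses 49 g fat, +23.1 g fiber (running total 55.1 g).
Greedy by best ratio exhausts the fat allowance optimally: 55.1 g.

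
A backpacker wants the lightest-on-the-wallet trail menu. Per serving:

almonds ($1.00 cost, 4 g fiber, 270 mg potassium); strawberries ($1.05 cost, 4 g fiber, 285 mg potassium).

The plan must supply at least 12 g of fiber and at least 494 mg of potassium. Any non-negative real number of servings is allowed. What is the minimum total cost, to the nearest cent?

Check every corner: each single food scaled to meet both minima, and each pair solved so both constraints bind.
almonds only: max(12/4, 494/270) = 3 servings → $3.00.
strawberries only: max(12/4, 494/285) = 3 servings → $3.15.
almonds + strawberries: intersection lies outside the first quadrant.
The minimum over all feasible corners is $3.00.

$3.00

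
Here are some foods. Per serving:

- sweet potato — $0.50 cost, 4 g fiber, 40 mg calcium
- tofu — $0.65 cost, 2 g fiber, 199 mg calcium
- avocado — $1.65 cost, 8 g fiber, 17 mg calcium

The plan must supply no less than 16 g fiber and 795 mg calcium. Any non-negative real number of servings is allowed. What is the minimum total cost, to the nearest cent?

$3.42

Check every corner: each single food scaled to meet both minima, and each pair solved so both constraints bind.
sweet potato only: max(16/4, 795/40) = 19.88 servings → $9.94.
tofu only: max(16/2, 795/199) = 8 servings → $5.20.
avocado only: max(16/8, 795/17) = 46.76 servings → $77.16.
sweet potato + tofu with both tight: 2.226 servings and 3.547 servings → $3.42.
sweet potato + avocado: the both-tight solution has a negative serving — not a feasible corner.
tofu + avocado with both tight: 3.908 servings and 1.023 servings → $4.23.
So the least-cost plan costs $3.42.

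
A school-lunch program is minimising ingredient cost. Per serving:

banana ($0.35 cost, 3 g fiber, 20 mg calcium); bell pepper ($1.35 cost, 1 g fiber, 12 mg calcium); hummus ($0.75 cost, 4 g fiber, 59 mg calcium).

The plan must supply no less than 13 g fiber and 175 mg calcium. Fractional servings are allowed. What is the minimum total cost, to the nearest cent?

$2.29

A basic optimal solution has at most two foods positive. Try each food alone and each pair with both targets met exactly.
banana only: max(13/3, 175/20) = 8.75 servings → $3.06.
bell pepper only: max(13/1, 175/12) = 14.58 servings → $19.69.
hummus only: max(13/4, 175/59) = 3.25 servings → $2.44.
banana + bell pepper with both targets exact would need a negative amount; discard.
banana + hummus with both tight: 0.6907 servings and 2.732 servings → $2.29.
bell pepper + hummus with both tight: 6.091 servings and 1.727 servings → $9.52.
Cheapest feasible corner: $2.29.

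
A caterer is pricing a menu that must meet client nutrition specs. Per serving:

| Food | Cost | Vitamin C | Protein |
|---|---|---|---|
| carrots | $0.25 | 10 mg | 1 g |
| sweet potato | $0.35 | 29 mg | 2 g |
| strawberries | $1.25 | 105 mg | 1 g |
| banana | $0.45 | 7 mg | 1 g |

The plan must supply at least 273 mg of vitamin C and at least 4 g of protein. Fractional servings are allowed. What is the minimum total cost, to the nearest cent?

$3.25

An LP optimum is at a vertex; with two nutrient constraints at most two foods are used. Check each candidate.
carrots only: max(273/10, 4/1) = 27.3 servings → $6.83.
sweet potato only: max(273/29, 4/2) = 9.414 servings → $3.29.
strawberries only: max(273/105, 4/1) = 4 servings → $5.00.
banana only: max(273/7, 4/1) = 39 servings → $17.55.
carrots + sweet potato: intersection lies outside the first quadrant.
carrots + strawberries with both tight: 1.547 servings and 2.453 servings → $3.45.
carrots + banana: intersection lies outside the first quadrant.
sweet potato + strawberries with both tight: 0.8122 servings and 2.376 servings → $3.25.
sweet potato + banana: the both-tight solution has a negative serving — not a feasible corner.
strawberries + banana with both tight: 2.5 servings and 1.5 servings → $3.80.
Cheapest feasible corner: $3.25.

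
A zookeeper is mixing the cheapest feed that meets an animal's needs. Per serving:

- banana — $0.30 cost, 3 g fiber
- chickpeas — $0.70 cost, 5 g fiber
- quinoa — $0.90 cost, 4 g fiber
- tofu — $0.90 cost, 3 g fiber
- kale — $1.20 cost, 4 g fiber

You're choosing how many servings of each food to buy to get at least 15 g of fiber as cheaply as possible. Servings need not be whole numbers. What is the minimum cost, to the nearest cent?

$1.50

Cost per g of fiber: banana $0.1000, chickpeas $0.1400, quinoa $0.2250, tofu $0.3000, kale $0.3000.
With no serving limits, use only banana: 15 g / 3 g = 5 servings × $0.30 = $1.50.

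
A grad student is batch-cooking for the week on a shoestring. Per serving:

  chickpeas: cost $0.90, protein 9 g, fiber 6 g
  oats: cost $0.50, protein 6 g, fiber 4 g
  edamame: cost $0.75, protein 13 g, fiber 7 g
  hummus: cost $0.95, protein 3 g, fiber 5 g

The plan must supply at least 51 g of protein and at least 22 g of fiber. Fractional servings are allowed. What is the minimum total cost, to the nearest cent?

$2.94

Check every corner: each single food scaled to meet both minima, and each pair solved so both constraints bind.
chickpeas only: max(51/9, 22/6) = 5.667 servings → $5.10.
oats only: max(51/6, 22/4) = 8.5 servings → $4.25.
edamame only: max(51/13, 22/7) = 3.923 servings → $2.94.
hummus only: max(51/3, 22/5) = 17 servings → $16.15.
chickpeas + oats (both tight): parallel constraints — no distinct corner.
chickpeas + edamame: intersection lies outside the first quadrant.
chickpeas + hummus: intersection lies outside the first quadrant.
oats + edamame with both targets exact would need a negative amount; discard.
oats + hummus with both targets exact would need a negative amount; discard.
edamame + hummus: the both-tight solution has a negative serving — not a feasible corner.
Cheapest feasible corner: $2.94.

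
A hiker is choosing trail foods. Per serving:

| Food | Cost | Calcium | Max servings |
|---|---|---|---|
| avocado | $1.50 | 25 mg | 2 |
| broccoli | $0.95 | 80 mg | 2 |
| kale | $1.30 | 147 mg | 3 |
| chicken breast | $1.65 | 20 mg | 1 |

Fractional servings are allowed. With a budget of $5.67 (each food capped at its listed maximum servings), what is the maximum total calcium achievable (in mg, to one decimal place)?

590.1 mg

Calcium per dollar: kale 113.1, broccoli 84.21, avocado 16.67, chicken breast 12.12.
Take 3 servings of kale: spends $3.90, +441.0 mg calcium (running total 441.0 mg).
Take 1.863 servings of broccoli: spends $1.77, +149.1 mg calcium (running total 590.1 mg).
Filling greedily by calcium-per-dollar is optimal for one linear limit, giving 590.1 mg.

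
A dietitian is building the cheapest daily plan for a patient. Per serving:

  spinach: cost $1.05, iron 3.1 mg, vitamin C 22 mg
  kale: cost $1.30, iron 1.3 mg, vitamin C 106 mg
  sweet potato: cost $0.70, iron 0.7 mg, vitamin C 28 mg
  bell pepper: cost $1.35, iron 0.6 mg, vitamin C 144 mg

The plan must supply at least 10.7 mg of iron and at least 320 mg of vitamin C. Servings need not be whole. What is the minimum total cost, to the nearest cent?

Two binding constraints pin down two serving amounts, so the optimal mix uses at most two foods. The candidates are each food alone (scaled to the tighter of iron/vitamin C) and each pair with both constraints tight.
spinach only: max(10.7/3.1, 320/22) = 14.55 servings → $15.27.
kale only: max(10.7/1.3, 320/106) = 8.231 servings → $10.70.
sweet potato only: max(10.7/0.7, 320/28) = 15.29 servings → $10.70.
bell pepper only: max(10.7/0.6, 320/144) = 17.83 servings → $24.07.
spinach + kale with both tight: 2.394 servings and 2.522 servings → $5.79.
spinach + sweet potato with both tight: 1.059 servings and 10.6 servings → $8.53.
spinach + bell pepper with both tight: 3.114 servings and 1.747 servings → $5.63.
kale + sweet potato: the both-tight solution has a negative serving — not a feasible corner.
kale + bell pepper: the both-tight solution has a negative serving — not a feasible corner.
sweet potato + bell pepper with both targets exact would need a negative amount; discard.
The minimum over all feasible corners is $5.63.

$5.63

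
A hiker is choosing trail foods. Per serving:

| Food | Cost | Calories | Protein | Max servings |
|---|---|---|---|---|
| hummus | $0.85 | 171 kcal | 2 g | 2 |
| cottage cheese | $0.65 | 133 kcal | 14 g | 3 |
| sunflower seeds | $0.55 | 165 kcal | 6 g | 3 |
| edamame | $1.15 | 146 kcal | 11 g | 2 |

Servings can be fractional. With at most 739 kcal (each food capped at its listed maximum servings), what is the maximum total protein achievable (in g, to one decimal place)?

Protein per kcal: cottage cheese 0.1053, edamame 0.07534, sunflower seeds 0.03636, hummus 0.0117.
Take 3 servings of cottage cheese: uses 399 kcal, +42.0 g protein (running total 42.0 g).
Take 2 servings of edamame: uses 292 kcal, +22.0 g protein (running total 64.0 g).
Take 0.2909 servings of sunflower seeds: uses 48 kcal, +1.7 g protein (running total 65.7 g).
Filling greedily by protein-per-kcal is optimal for one linear limit, giving 65.7 g.

65.7 g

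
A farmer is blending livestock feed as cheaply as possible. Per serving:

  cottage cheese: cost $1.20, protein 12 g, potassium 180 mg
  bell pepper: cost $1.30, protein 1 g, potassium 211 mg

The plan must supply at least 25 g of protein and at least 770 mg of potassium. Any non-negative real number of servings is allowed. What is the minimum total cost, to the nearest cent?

$4.92

Minimising a linear cost over {protein ≥ 25, potassium ≥ 770, servings ≥ 0} — the optimum is at a vertex, using one or two foods.
cottage cheese only: max(25/12, 770/180) = 4.278 servings → $5.13.
bell pepper only: max(25/1, 770/211) = 25 servings → $32.50.
cottage cheese + bell pepper with both tight: 1.915 servings and 2.015 servings → $4.92.
So the least-cost plan costs $4.92.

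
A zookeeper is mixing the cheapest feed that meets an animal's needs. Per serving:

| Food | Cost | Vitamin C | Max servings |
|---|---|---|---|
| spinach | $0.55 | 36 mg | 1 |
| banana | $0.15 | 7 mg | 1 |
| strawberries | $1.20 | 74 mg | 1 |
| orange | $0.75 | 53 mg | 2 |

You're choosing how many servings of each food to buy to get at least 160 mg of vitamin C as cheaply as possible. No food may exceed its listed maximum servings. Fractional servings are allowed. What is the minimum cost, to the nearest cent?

$2.34

Cost per mg of vitamin C: orange $0.0142, spinach $0.0153, strawberries $0.0162, banana $0.0214.
Take 2 servings of orange: +106.0 mg vitamin C for $1.50 (total $1.50, still need 54.0 mg).
Take 1 serving of spinach: +36.0 mg vitamin C for $0.55 (total $2.05, still need 18.0 mg).
Take 0.2432 servings of strawberries: +18.0 mg vitamin C for $0.29 (total $2.34, still need 0.0 mg).
Filling from the cheapest source first is optimal under one linear minimum: $2.34.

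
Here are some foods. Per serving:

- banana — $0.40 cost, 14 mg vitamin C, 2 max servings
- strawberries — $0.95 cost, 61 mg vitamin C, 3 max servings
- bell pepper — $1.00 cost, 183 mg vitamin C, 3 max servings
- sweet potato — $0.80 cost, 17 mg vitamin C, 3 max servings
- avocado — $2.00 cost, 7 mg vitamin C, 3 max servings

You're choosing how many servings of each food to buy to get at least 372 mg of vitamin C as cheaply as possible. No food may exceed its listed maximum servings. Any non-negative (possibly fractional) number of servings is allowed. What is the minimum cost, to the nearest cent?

Cost per mg of vitamin C: bell pepper $0.0055, strawberries $0.0156, banana $0.0286, sweet potato $0.0471, avocado $0.2857.
Take 2.033 servings of bell pepper: +372.0 mg vitamin C for $2.03 (total $2.03, still need 0.0 mg).
Filling from the cheapest source first is optimal under one linear minimum: $2.03.

$2.03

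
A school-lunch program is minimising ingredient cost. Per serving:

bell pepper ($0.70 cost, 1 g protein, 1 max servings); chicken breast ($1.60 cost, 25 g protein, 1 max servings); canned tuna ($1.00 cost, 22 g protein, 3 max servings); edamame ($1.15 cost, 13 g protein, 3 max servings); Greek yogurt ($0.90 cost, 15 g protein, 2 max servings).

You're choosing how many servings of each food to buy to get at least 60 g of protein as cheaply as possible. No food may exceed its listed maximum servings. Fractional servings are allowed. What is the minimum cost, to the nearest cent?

Cost per g of protein: canned tuna $0.0455, Greek yogurt $0.0600, chicken breast $0.0640, edamame $0.0885, bell pepper $0.7000.
Take 2.727 servings of canned tuna: +60.0 g protein for $2.73 (total $2.73, still need 0.0 g).
Greedy by cheapest-per-g is optimal for a single linear constraint, so the minimum cost is $2.73.

$2.73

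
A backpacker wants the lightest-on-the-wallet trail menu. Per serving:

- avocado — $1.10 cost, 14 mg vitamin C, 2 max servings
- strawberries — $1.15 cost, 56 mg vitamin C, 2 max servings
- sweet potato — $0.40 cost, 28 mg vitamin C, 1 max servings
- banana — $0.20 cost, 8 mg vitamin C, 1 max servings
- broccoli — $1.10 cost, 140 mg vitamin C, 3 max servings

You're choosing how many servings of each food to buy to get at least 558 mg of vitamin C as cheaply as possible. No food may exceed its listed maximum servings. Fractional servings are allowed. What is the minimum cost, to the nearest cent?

$5.96

Cost per mg of vitamin C: broccoli $0.0079, sweet potato $0.0143, strawberries $0.0205, banana $0.0250, avocado $0.0786.
Take 3 servings of broccoli: +420.0 mg vitamin C for $3.30 (total $3.30, still need 138.0 mg).
Take 1 serving of sweet potato: +28.0 mg vitamin C for $0.40 (total $3.70, still need 110.0 mg).
Take 1.964 servings of strawberries: +110.0 mg vitamin C for $2.26 (total $5.96, still need 0.0 mg).
Filling from the cheapest source first is optimal under one linear minimum: $5.96.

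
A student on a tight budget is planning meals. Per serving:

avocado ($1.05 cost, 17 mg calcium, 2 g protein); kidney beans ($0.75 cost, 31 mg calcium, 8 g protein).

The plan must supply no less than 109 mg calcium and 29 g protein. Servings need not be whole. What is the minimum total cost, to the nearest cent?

$2.72

The cheapest plan sits at a corner of the feasible region — with two constraints it uses at most two foods.
avocado only: max(109/17, 29/2) = 14.5 servings → $15.22.
kidney beans only: max(109/31, 29/8) = 3.625 servings → $2.72.
avocado + kidney beans with both targets exact would need a negative amount; discard.
So the least-cost plan costs $2.72.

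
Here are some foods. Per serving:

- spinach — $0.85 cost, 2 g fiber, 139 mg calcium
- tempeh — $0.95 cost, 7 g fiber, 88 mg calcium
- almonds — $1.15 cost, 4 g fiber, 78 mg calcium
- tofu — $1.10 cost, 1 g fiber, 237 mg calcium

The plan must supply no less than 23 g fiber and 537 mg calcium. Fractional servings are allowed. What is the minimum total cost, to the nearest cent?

A basic optimal solution has at most two foods positive. Try each food alone and each pair with both targets met exactly.
spinach only: max(23/2, 537/139) = 11.5 servings → $9.78.
tempeh only: max(23/7, 537/88) = 6.102 servings → $5.80.
almonds only: max(23/4, 537/78) = 6.885 servings → $7.92.
tofu only: max(23/1, 537/237) = 23 servings → $25.30.
spinach + tempeh with both tight: 2.177 servings and 2.664 servings → $4.38.
spinach + almonds with both tight: 0.885 servings and 5.308 servings → $6.86.
spinach + tofu: intersection lies outside the first quadrant.
tempeh + almonds with both targets exact would need a negative amount; discard.
tempeh + tofu with both tight: 3.128 servings and 1.104 servings → $4.19.
almonds + tofu with both tight: 5.648 servings and 0.4069 servings → $6.94.
Cheapest feasible corner: $4.19.

$4.19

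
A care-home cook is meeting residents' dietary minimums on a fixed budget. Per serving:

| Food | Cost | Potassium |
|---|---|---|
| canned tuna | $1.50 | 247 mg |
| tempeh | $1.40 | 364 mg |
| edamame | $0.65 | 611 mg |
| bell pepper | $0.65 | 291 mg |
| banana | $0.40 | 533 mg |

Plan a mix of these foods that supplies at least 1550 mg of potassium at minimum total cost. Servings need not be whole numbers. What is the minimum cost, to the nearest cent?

Cost per mg of potassium: banana $0.0008, edamame $0.0011, bell pepper $0.0022, tempeh $0.0038, canned tuna $0.0061.
With no serving limits, use only banana: 1550 mg / 533 mg = 2.908 servings × $0.40 = $1.16.

$1.16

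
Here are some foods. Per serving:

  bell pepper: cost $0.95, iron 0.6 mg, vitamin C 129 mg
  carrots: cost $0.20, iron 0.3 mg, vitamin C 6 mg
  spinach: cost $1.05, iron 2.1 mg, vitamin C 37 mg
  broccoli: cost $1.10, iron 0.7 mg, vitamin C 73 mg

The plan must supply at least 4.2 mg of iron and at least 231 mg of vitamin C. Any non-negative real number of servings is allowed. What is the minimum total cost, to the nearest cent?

Check every corner: each single food scaled to meet both minima, and each pair solved so both constraints bind.
bell pepper only: max(4.2/0.6, 231/129) = 7 servings → $6.65.
carrots only: max(4.2/0.3, 231/6) = 38.5 servings → $7.70.
spinach only: max(4.2/2.1, 231/37) = 6.243 servings → $6.56.
broccoli only: max(4.2/0.7, 231/73) = 6 servings → $6.60.
bell pepper + carrots with both tight: 1.256 servings and 11.49 servings → $3.49.
bell pepper + spinach with both tight: 1.326 servings and 1.621 servings → $2.96.
bell pepper + broccoli: the both-tight solution has a negative serving — not a feasible corner.
carrots + spinach with both targets exact would need a negative amount; discard.
carrots + broccoli with both tight: 8.186 servings and 2.492 servings → $4.38.
spinach + broccoli with both tight: 1.137 servings and 2.588 servings → $4.04.
Cheapest feasible corner: $2.96.

$2.96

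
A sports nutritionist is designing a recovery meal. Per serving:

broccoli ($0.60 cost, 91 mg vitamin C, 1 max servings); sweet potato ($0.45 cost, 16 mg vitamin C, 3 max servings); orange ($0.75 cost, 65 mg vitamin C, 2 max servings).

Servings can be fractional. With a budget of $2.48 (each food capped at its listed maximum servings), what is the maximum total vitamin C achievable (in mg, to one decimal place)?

234.5 mg

Vitamin C per dollar: broccoli 151.7, orange 86.67, sweet potato 35.56.
Take 1 serving of broccoli: spends $0.60, +91.0 mg vitamin C (running total 91.0 mg).
Take 2 servings of orange: spends $1.50, +130.0 mg vitamin C (running total 221.0 mg).
Take 0.8444 servings of sweet potato: spends $0.38, +13.5 mg vitamin C (running total 234.5 mg).
Greedy by best ratio exhausts the cost allowance optimally: 234.5 mg.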